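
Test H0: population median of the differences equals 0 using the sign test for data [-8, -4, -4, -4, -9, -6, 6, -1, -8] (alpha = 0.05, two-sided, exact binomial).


Step 1: Discard zero differences. Original n = 9; n_eff = number of nonzero differences = 9.
Nonzero differences (with sign): -8, -4, -4, -4, -9, -6, +6, -1, -8
Step 2: Count signs: positive = 1, negative = 8.
Step 3: Under H0: P(positive) = 0.5, so the number of positives S ~ Bin(9, 0.5).
Step 4: Two-sided exact p-value = sum of Bin(9,0.5) probabilities at or below the observed probability = 0.039062.
Step 5: alpha = 0.05. reject H0.

n_eff = 9, pos = 1, neg = 8, p = 0.039062, reject H0.


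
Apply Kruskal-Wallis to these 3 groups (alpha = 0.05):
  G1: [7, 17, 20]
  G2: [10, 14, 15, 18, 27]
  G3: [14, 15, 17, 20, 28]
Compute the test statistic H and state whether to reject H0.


Step 1: Combine all N = 13 observations and assign midranks.
sorted (value, group, rank): (7,G1,1), (10,G2,2), (14,G2,3.5), (14,G3,3.5), (15,G2,5.5), (15,G3,5.5), (17,G1,7.5), (17,G3,7.5), (18,G2,9), (20,G1,10.5), (20,G3,10.5), (27,G2,12), (28,G3,13)
Step 2: Sum ranks within each group.
R_1 = 19 (n_1 = 3)
R_2 = 32 (n_2 = 5)
R_3 = 40 (n_3 = 5)
Step 3: H = 12/(N(N+1)) * sum(R_i^2/n_i) - 3(N+1)
     = 12/(13*14) * (19^2/3 + 32^2/5 + 40^2/5) - 3*14
     = 0.065934 * 645.133 - 42
     = 0.536264.
Step 4: Ties present; correction factor C = 1 - 24/(13^3 - 13) = 0.989011. Corrected H = 0.536264 / 0.989011 = 0.542222.
Step 5: Under H0, H ~ chi^2(2); p-value = 0.762532.
Step 6: alpha = 0.05. fail to reject H0.

H = 0.5422, df = 2, p = 0.762532, fail to reject H0.


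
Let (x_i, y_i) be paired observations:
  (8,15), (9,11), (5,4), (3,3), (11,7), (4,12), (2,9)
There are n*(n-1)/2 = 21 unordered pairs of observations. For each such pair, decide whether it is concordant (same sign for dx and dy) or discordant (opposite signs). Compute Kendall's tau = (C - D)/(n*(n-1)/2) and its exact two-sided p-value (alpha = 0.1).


Step 1: Enumerate the 21 unordered pairs (i,j) with i<j and classify each by sign(x_j-x_i) * sign(y_j-y_i).
  (1,2):dx=+1,dy=-4->D; (1,3):dx=-3,dy=-11->C; (1,4):dx=-5,dy=-12->C; (1,5):dx=+3,dy=-8->D
  (1,6):dx=-4,dy=-3->C; (1,7):dx=-6,dy=-6->C; (2,3):dx=-4,dy=-7->C; (2,4):dx=-6,dy=-8->C
  (2,5):dx=+2,dy=-4->D; (2,6):dx=-5,dy=+1->D; (2,7):dx=-7,dy=-2->C; (3,4):dx=-2,dy=-1->C
  (3,5):dx=+6,dy=+3->C; (3,6):dx=-1,dy=+8->D; (3,7):dx=-3,dy=+5->D; (4,5):dx=+8,dy=+4->C
  (4,6):dx=+1,dy=+9->C; (4,7):dx=-1,dy=+6->D; (5,6):dx=-7,dy=+5->D; (5,7):dx=-9,dy=+2->D
  (6,7):dx=-2,dy=-3->C
Step 2: C = 12, D = 9, total pairs = 21.
Step 3: tau = (C - D)/(n(n-1)/2) = (12 - 9)/21 = 0.142857.
Step 4: Exact two-sided p-value (enumerate n! = 5040 permutations of y under H0): p = 0.772619.
Step 5: alpha = 0.1. fail to reject H0.

tau_b = 0.1429 (C=12, D=9), p = 0.772619, fail to reject H0.


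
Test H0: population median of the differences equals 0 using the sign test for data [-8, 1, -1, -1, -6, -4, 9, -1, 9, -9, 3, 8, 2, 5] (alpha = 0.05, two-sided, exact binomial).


Step 1: Discard zero differences. Original n = 14; n_eff = number of nonzero differences = 14.
Nonzero differences (with sign): -8, +1, -1, -1, -6, -4, +9, -1, +9, -9, +3, +8, +2, +5
Step 2: Count signs: positive = 7, negative = 7.
Step 3: Under H0: P(positive) = 0.5, so the number of positives S ~ Bin(14, 0.5).
Step 4: Two-sided exact p-value = sum of Bin(14,0.5) probabilities at or below the observed probability = 1.000000.
Step 5: alpha = 0.05. fail to reject H0.

n_eff = 14, pos = 7, neg = 7, p = 1.000000, fail to reject H0.


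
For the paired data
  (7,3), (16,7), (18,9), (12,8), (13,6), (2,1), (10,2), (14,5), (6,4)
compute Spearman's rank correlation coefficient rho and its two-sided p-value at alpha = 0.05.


Step 1: Rank x and y separately (midranks; no ties here).
rank(x): 7->3, 16->8, 18->9, 12->5, 13->6, 2->1, 10->4, 14->7, 6->2
rank(y): 3->3, 7->7, 9->9, 8->8, 6->6, 1->1, 2->2, 5->5, 4->4
Step 2: d_i = R_x(i) - R_y(i); compute d_i^2.
  (3-3)^2=0, (8-7)^2=1, (9-9)^2=0, (5-8)^2=9, (6-6)^2=0, (1-1)^2=0, (4-2)^2=4, (7-5)^2=4, (2-4)^2=4
sum(d^2) = 22.
Step 3: rho = 1 - 6*22 / (9*(9^2 - 1)) = 1 - 132/720 = 0.816667.
Step 4: Under H0, t = rho * sqrt((n-2)/(1-rho^2)) = 3.7440 ~ t(7).
Step 5: Two-sided p-value from the t-distribution with 7 df = 0.007225.
Step 6: alpha = 0.05. reject H0.

rho = 0.8167, p = 0.007225, reject H0 at alpha = 0.05.


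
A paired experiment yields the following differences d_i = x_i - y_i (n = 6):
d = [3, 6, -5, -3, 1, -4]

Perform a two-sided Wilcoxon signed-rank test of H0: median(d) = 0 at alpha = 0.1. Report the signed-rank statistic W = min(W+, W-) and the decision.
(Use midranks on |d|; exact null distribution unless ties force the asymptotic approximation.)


Step 1: Drop any zero differences (none here) and take |d_i|.
|d| = [3, 6, 5, 3, 1, 4]
Step 2: Midrank |d_i| (ties get averaged ranks).
ranks: |3|->2.5, |6|->6, |5|->5, |3|->2.5, |1|->1, |4|->4
Step 3: Attach original signs; sum ranks with positive sign and with negative sign.
W+ = 2.5 + 6 + 1 = 9.5
W- = 5 + 2.5 + 4 = 11.5
(Check: W+ + W- = 21 should equal n(n+1)/2 = 21.)
Step 4: Test statistic W = min(W+, W-) = 9.5.
Step 5: Ties in |d|, so use the tie-corrected normal approximation.
        E[W] = n(n+1)/4 = 6*7/4 = 10.5.
        Tie groups: |d|=3 (t=2); sum(t^3 - t) = 6.
        Var[W] = n(n+1)(2n+1)/24 - sum(t^3-t)/48 = 546/24 - 6/48 = 22.625.
        z = (W - E[W]) / sqrt(Var[W]) = (9.5 - 10.5) / 4.7566 = -0.2102.
        Two-sided p = 2*Phi(z) = 0.833484.
Step 6: alpha = 0.1. fail to reject H0.

W+ = 9.5, W- = 11.5, W = min = 9.5, p = 0.833484, fail to reject H0.


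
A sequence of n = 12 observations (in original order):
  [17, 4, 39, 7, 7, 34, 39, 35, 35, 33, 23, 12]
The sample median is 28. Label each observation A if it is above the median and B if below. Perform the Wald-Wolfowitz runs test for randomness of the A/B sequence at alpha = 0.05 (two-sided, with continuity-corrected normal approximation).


Step 1: Compute median = 28; label A = above, B = below.
Labels in order: BBABBAAAAABB  (n_A = 6, n_B = 6)
Step 2: Count runs R = 5.
Step 3: Under H0 (random ordering), E[R] = 2*n_A*n_B/(n_A+n_B) + 1 = 2*6*6/12 + 1 = 7.0000.
        Var[R] = 2*n_A*n_B*(2*n_A*n_B - n_A - n_B) / ((n_A+n_B)^2 * (n_A+n_B-1)) = 4320/1584 = 2.7273.
        SD[R] = 1.6514.
Step 4: Continuity-corrected z = (R + 0.5 - E[R]) / SD[R] = (5 + 0.5 - 7.0000) / 1.6514 = -0.9083.
Step 5: Two-sided p-value via normal approximation = 2*(1 - Phi(|z|)) = 0.363722.
Step 6: alpha = 0.05. fail to reject H0.

R = 5, z = -0.9083, p = 0.363722, fail to reject H0.


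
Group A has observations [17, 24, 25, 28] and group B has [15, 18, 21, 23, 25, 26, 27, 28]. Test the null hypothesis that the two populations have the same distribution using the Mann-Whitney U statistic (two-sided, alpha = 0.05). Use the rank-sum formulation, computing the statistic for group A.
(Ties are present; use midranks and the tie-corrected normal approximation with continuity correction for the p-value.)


Step 1: Combine and sort all 12 observations; assign midranks.
sorted (value, group): (15,Y), (17,X), (18,Y), (21,Y), (23,Y), (24,X), (25,X), (25,Y), (26,Y), (27,Y), (28,X), (28,Y)
ranks: 15->1, 17->2, 18->3, 21->4, 23->5, 24->6, 25->7.5, 25->7.5, 26->9, 27->10, 28->11.5, 28->11.5
Step 2: Rank sum for X: R1 = 2 + 6 + 7.5 + 11.5 = 27.
Step 3: U_X = R1 - n1(n1+1)/2 = 27 - 4*5/2 = 27 - 10 = 17.
       U_Y = n1*n2 - U_X = 32 - 17 = 15.
Step 4: Ties are present, so use the tie-corrected normal approximation (with continuity correction) for the p-value.
Step 5: p-value = 0.932087; compare to alpha = 0.05. fail to reject H0.

U_X = 17, p = 0.932087, fail to reject H0 at alpha = 0.05.


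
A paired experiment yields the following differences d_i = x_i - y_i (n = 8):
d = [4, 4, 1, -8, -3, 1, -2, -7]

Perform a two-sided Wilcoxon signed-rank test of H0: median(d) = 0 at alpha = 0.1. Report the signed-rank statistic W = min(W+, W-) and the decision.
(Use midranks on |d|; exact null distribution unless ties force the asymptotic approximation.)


Step 1: Drop any zero differences (none here) and take |d_i|.
|d| = [4, 4, 1, 8, 3, 1, 2, 7]
Step 2: Midrank |d_i| (ties get averaged ranks).
ranks: |4|->5.5, |4|->5.5, |1|->1.5, |8|->8, |3|->4, |1|->1.5, |2|->3, |7|->7
Step 3: Attach original signs; sum ranks with positive sign and with negative sign.
W+ = 5.5 + 5.5 + 1.5 + 1.5 = 14
W- = 8 + 4 + 3 + 7 = 22
(Check: W+ + W- = 36 should equal n(n+1)/2 = 36.)
Step 4: Test statistic W = min(W+, W-) = 14.
Step 5: Ties in |d|, so use the tie-corrected normal approximation.
        E[W] = n(n+1)/4 = 8*9/4 = 18.
        Tie groups: |d|=1 (t=2), |d|=4 (t=2); sum(t^3 - t) = 12.
        Var[W] = n(n+1)(2n+1)/24 - sum(t^3-t)/48 = 1224/24 - 12/48 = 50.75.
        z = (W - E[W]) / sqrt(Var[W]) = (14 - 18) / 7.1239 = -0.5615.
        Two-sided p = 2*Phi(z) = 0.574464.
Step 6: alpha = 0.1. fail to reject H0.

W+ = 14, W- = 22, W = min = 14, p = 0.574464, fail to reject H0.


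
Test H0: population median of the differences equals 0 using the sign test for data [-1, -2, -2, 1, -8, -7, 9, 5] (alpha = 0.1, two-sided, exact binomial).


Step 1: Discard zero differences. Original n = 8; n_eff = number of nonzero differences = 8.
Nonzero differences (with sign): -1, -2, -2, +1, -8, -7, +9, +5
Step 2: Count signs: positive = 3, negative = 5.
Step 3: Under H0: P(positive) = 0.5, so the number of positives S ~ Bin(8, 0.5).
Step 4: Two-sided exact p-value = sum of Bin(8,0.5) probabilities at or below the observed probability = 0.726562.
Step 5: alpha = 0.1. fail to reject H0.

n_eff = 8, pos = 3, neg = 5, p = 0.726562, fail to reject H0.


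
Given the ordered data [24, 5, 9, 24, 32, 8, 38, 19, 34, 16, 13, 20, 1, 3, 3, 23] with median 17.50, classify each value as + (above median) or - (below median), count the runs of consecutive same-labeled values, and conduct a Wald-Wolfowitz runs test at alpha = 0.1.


Step 1: Compute median = 17.50; label A = above, B = below.
Labels in order: ABBAABAAABBABBBA  (n_A = 8, n_B = 8)
Step 2: Count runs R = 9.
Step 3: Under H0 (random ordering), E[R] = 2*n_A*n_B/(n_A+n_B) + 1 = 2*8*8/16 + 1 = 9.0000.
        Var[R] = 2*n_A*n_B*(2*n_A*n_B - n_A - n_B) / ((n_A+n_B)^2 * (n_A+n_B-1)) = 14336/3840 = 3.7333.
        SD[R] = 1.9322.
Step 4: R = E[R], so z = 0 with no continuity correction.
Step 5: Two-sided p-value via normal approximation = 2*(1 - Phi(|z|)) = 1.000000.
Step 6: alpha = 0.1. fail to reject H0.

R = 9, z = 0.0000, p = 1.000000, fail to reject H0.


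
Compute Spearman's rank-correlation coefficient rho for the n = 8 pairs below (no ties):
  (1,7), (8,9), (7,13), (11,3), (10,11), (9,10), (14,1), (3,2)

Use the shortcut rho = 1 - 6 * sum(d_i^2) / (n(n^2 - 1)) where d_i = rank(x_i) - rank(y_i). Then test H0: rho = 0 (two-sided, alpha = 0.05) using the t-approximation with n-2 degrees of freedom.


Step 1: Rank x and y separately (midranks; no ties here).
rank(x): 1->1, 8->4, 7->3, 11->7, 10->6, 9->5, 14->8, 3->2
rank(y): 7->4, 9->5, 13->8, 3->3, 11->7, 10->6, 1->1, 2->2
Step 2: d_i = R_x(i) - R_y(i); compute d_i^2.
  (1-4)^2=9, (4-5)^2=1, (3-8)^2=25, (7-3)^2=16, (6-7)^2=1, (5-6)^2=1, (8-1)^2=49, (2-2)^2=0
sum(d^2) = 102.
Step 3: rho = 1 - 6*102 / (8*(8^2 - 1)) = 1 - 612/504 = -0.214286.
Step 4: Under H0, t = rho * sqrt((n-2)/(1-rho^2)) = -0.5374 ~ t(6).
Step 5: Two-sided p-value from the t-distribution with 6 df = 0.610344.
Step 6: alpha = 0.05. fail to reject H0.

rho = -0.2143, p = 0.610344, fail to reject H0 at alpha = 0.05.


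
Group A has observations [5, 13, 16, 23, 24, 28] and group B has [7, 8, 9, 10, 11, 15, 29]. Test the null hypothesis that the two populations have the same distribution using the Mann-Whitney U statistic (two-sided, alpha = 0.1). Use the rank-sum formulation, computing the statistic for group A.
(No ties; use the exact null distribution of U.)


Step 1: Combine and sort all 13 observations; assign midranks.
sorted (value, group): (5,X), (7,Y), (8,Y), (9,Y), (10,Y), (11,Y), (13,X), (15,Y), (16,X), (23,X), (24,X), (28,X), (29,Y)
ranks: 5->1, 7->2, 8->3, 9->4, 10->5, 11->6, 13->7, 15->8, 16->9, 23->10, 24->11, 28->12, 29->13
Step 2: Rank sum for X: R1 = 1 + 7 + 9 + 10 + 11 + 12 = 50.
Step 3: U_X = R1 - n1(n1+1)/2 = 50 - 6*7/2 = 50 - 21 = 29.
       U_Y = n1*n2 - U_X = 42 - 29 = 13.
Step 4: No ties, so the exact null distribution of U (based on enumerating the C(13,6) = 1716 equally likely rank assignments) gives the two-sided p-value.
Step 5: p-value = 0.294872; compare to alpha = 0.1. fail to reject H0.

U_X = 29, p = 0.294872, fail to reject H0 at alpha = 0.1.


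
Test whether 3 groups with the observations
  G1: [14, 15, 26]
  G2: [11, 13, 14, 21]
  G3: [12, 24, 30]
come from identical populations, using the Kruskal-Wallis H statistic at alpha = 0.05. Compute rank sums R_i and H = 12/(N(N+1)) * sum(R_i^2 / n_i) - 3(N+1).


Step 1: Combine all N = 10 observations and assign midranks.
sorted (value, group, rank): (11,G2,1), (12,G3,2), (13,G2,3), (14,G1,4.5), (14,G2,4.5), (15,G1,6), (21,G2,7), (24,G3,8), (26,G1,9), (30,G3,10)
Step 2: Sum ranks within each group.
R_1 = 19.5 (n_1 = 3)
R_2 = 15.5 (n_2 = 4)
R_3 = 20 (n_3 = 3)
Step 3: H = 12/(N(N+1)) * sum(R_i^2/n_i) - 3(N+1)
     = 12/(10*11) * (19.5^2/3 + 15.5^2/4 + 20^2/3) - 3*11
     = 0.109091 * 320.146 - 33
     = 1.925000.
Step 4: Ties present; correction factor C = 1 - 6/(10^3 - 10) = 0.993939. Corrected H = 1.925000 / 0.993939 = 1.936738.
Step 5: Under H0, H ~ chi^2(2); p-value = 0.379702.
Step 6: alpha = 0.05. fail to reject H0.

H = 1.9367, df = 2, p = 0.379702, fail to reject H0.


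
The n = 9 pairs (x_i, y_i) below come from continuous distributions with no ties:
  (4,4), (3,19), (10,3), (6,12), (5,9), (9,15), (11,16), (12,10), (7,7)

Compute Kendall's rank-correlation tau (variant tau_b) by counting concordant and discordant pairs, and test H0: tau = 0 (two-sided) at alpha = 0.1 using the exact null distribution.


Step 1: Enumerate the 36 unordered pairs (i,j) with i<j and classify each by sign(x_j-x_i) * sign(y_j-y_i).
  (1,2):dx=-1,dy=+15->D; (1,3):dx=+6,dy=-1->D; (1,4):dx=+2,dy=+8->C; (1,5):dx=+1,dy=+5->C
  (1,6):dx=+5,dy=+11->C; (1,7):dx=+7,dy=+12->C; (1,8):dx=+8,dy=+6->C; (1,9):dx=+3,dy=+3->C
  (2,3):dx=+7,dy=-16->D; (2,4):dx=+3,dy=-7->D; (2,5):dx=+2,dy=-10->D; (2,6):dx=+6,dy=-4->D
  (2,7):dx=+8,dy=-3->D; (2,8):dx=+9,dy=-9->D; (2,9):dx=+4,dy=-12->D; (3,4):dx=-4,dy=+9->D
  (3,5):dx=-5,dy=+6->D; (3,6):dx=-1,dy=+12->D; (3,7):dx=+1,dy=+13->C; (3,8):dx=+2,dy=+7->C
  (3,9):dx=-3,dy=+4->D; (4,5):dx=-1,dy=-3->C; (4,6):dx=+3,dy=+3->C; (4,7):dx=+5,dy=+4->C
  (4,8):dx=+6,dy=-2->D; (4,9):dx=+1,dy=-5->D; (5,6):dx=+4,dy=+6->C; (5,7):dx=+6,dy=+7->C
  (5,8):dx=+7,dy=+1->C; (5,9):dx=+2,dy=-2->D; (6,7):dx=+2,dy=+1->C; (6,8):dx=+3,dy=-5->D
  (6,9):dx=-2,dy=-8->C; (7,8):dx=+1,dy=-6->D; (7,9):dx=-4,dy=-9->C; (8,9):dx=-5,dy=-3->C
Step 2: C = 18, D = 18, total pairs = 36.
Step 3: tau = (C - D)/(n(n-1)/2) = (18 - 18)/36 = 0.000000.
Step 4: Exact two-sided p-value (enumerate n! = 362880 permutations of y under H0): p = 1.000000.
Step 5: alpha = 0.1. fail to reject H0.

tau_b = 0.0000 (C=18, D=18), p = 1.000000, fail to reject H0.


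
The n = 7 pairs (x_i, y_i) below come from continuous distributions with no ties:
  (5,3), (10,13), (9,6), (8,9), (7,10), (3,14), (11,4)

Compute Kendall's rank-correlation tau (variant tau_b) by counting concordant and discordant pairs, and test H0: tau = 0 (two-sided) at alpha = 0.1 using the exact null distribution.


Step 1: Enumerate the 21 unordered pairs (i,j) with i<j and classify each by sign(x_j-x_i) * sign(y_j-y_i).
  (1,2):dx=+5,dy=+10->C; (1,3):dx=+4,dy=+3->C; (1,4):dx=+3,dy=+6->C; (1,5):dx=+2,dy=+7->C
  (1,6):dx=-2,dy=+11->D; (1,7):dx=+6,dy=+1->C; (2,3):dx=-1,dy=-7->C; (2,4):dx=-2,dy=-4->C
  (2,5):dx=-3,dy=-3->C; (2,6):dx=-7,dy=+1->D; (2,7):dx=+1,dy=-9->D; (3,4):dx=-1,dy=+3->D
  (3,5):dx=-2,dy=+4->D; (3,6):dx=-6,dy=+8->D; (3,7):dx=+2,dy=-2->D; (4,5):dx=-1,dy=+1->D
  (4,6):dx=-5,dy=+5->D; (4,7):dx=+3,dy=-5->D; (5,6):dx=-4,dy=+4->D; (5,7):dx=+4,dy=-6->D
  (6,7):dx=+8,dy=-10->D
Step 2: C = 8, D = 13, total pairs = 21.
Step 3: tau = (C - D)/(n(n-1)/2) = (8 - 13)/21 = -0.238095.
Step 4: Exact two-sided p-value (enumerate n! = 5040 permutations of y under H0): p = 0.561905.
Step 5: alpha = 0.1. fail to reject H0.

tau_b = -0.2381 (C=8, D=13), p = 0.561905, fail to reject H0.


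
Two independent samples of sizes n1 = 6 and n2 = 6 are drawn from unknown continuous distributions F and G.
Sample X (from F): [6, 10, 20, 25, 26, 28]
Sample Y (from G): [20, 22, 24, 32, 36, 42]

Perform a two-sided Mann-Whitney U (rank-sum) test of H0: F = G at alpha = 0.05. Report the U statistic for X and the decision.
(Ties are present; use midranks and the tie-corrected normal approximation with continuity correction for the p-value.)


Step 1: Combine and sort all 12 observations; assign midranks.
sorted (value, group): (6,X), (10,X), (20,X), (20,Y), (22,Y), (24,Y), (25,X), (26,X), (28,X), (32,Y), (36,Y), (42,Y)
ranks: 6->1, 10->2, 20->3.5, 20->3.5, 22->5, 24->6, 25->7, 26->8, 28->9, 32->10, 36->11, 42->12
Step 2: Rank sum for X: R1 = 1 + 2 + 3.5 + 7 + 8 + 9 = 30.5.
Step 3: U_X = R1 - n1(n1+1)/2 = 30.5 - 6*7/2 = 30.5 - 21 = 9.5.
       U_Y = n1*n2 - U_X = 36 - 9.5 = 26.5.
Step 4: Ties are present, so use the tie-corrected normal approximation (with continuity correction) for the p-value.
Step 5: p-value = 0.199397; compare to alpha = 0.05. fail to reject H0.

U_X = 9.5, p = 0.199397, fail to reject H0 at alpha = 0.05.


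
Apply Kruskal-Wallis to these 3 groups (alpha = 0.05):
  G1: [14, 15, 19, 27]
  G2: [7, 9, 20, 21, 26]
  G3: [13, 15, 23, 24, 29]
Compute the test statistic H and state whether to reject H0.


Step 1: Combine all N = 14 observations and assign midranks.
sorted (value, group, rank): (7,G2,1), (9,G2,2), (13,G3,3), (14,G1,4), (15,G1,5.5), (15,G3,5.5), (19,G1,7), (20,G2,8), (21,G2,9), (23,G3,10), (24,G3,11), (26,G2,12), (27,G1,13), (29,G3,14)
Step 2: Sum ranks within each group.
R_1 = 29.5 (n_1 = 4)
R_2 = 32 (n_2 = 5)
R_3 = 43.5 (n_3 = 5)
Step 3: H = 12/(N(N+1)) * sum(R_i^2/n_i) - 3(N+1)
     = 12/(14*15) * (29.5^2/4 + 32^2/5 + 43.5^2/5) - 3*15
     = 0.057143 * 800.812 - 45
     = 0.760714.
Step 4: Ties present; correction factor C = 1 - 6/(14^3 - 14) = 0.997802. Corrected H = 0.760714 / 0.997802 = 0.762390.
Step 5: Under H0, H ~ chi^2(2); p-value = 0.683045.
Step 6: alpha = 0.05. fail to reject H0.

H = 0.7624, df = 2, p = 0.683045, fail to reject H0.


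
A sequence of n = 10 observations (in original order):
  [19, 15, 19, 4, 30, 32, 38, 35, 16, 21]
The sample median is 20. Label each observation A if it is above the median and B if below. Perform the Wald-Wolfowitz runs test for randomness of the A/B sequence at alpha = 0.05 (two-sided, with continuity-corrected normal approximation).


Step 1: Compute median = 20; label A = above, B = below.
Labels in order: BBBBAAAABA  (n_A = 5, n_B = 5)
Step 2: Count runs R = 4.
Step 3: Under H0 (random ordering), E[R] = 2*n_A*n_B/(n_A+n_B) + 1 = 2*5*5/10 + 1 = 6.0000.
        Var[R] = 2*n_A*n_B*(2*n_A*n_B - n_A - n_B) / ((n_A+n_B)^2 * (n_A+n_B-1)) = 2000/900 = 2.2222.
        SD[R] = 1.4907.
Step 4: Continuity-corrected z = (R + 0.5 - E[R]) / SD[R] = (4 + 0.5 - 6.0000) / 1.4907 = -1.0062.
Step 5: Two-sided p-value via normal approximation = 2*(1 - Phi(|z|)) = 0.314305.
Step 6: alpha = 0.05. fail to reject H0.

R = 4, z = -1.0062, p = 0.314305, fail to reject H0.


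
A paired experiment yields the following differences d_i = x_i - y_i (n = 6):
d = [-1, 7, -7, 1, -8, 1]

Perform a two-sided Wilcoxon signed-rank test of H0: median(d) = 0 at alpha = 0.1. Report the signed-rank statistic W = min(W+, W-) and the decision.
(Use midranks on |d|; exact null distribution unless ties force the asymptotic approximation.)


Step 1: Drop any zero differences (none here) and take |d_i|.
|d| = [1, 7, 7, 1, 8, 1]
Step 2: Midrank |d_i| (ties get averaged ranks).
ranks: |1|->2, |7|->4.5, |7|->4.5, |1|->2, |8|->6, |1|->2
Step 3: Attach original signs; sum ranks with positive sign and with negative sign.
W+ = 4.5 + 2 + 2 = 8.5
W- = 2 + 4.5 + 6 = 12.5
(Check: W+ + W- = 21 should equal n(n+1)/2 = 21.)
Step 4: Test statistic W = min(W+, W-) = 8.5.
Step 5: Ties in |d|, so use the tie-corrected normal approximation.
        E[W] = n(n+1)/4 = 6*7/4 = 10.5.
        Tie groups: |d|=1 (t=3), |d|=7 (t=2); sum(t^3 - t) = 30.
        Var[W] = n(n+1)(2n+1)/24 - sum(t^3-t)/48 = 546/24 - 30/48 = 22.125.
        z = (W - E[W]) / sqrt(Var[W]) = (8.5 - 10.5) / 4.7037 = -0.4252.
        Two-sided p = 2*Phi(z) = 0.670694.
Step 6: alpha = 0.1. fail to reject H0.

W+ = 8.5, W- = 12.5, W = min = 8.5, p = 0.670694, fail to reject H0.


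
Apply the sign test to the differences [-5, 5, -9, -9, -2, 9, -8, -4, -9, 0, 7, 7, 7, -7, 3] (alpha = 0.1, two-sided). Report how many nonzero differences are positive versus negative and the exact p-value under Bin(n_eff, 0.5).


Step 1: Discard zero differences. Original n = 15; n_eff = number of nonzero differences = 14.
Nonzero differences (with sign): -5, +5, -9, -9, -2, +9, -8, -4, -9, +7, +7, +7, -7, +3
Step 2: Count signs: positive = 6, negative = 8.
Step 3: Under H0: P(positive) = 0.5, so the number of positives S ~ Bin(14, 0.5).
Step 4: Two-sided exact p-value = sum of Bin(14,0.5) probabilities at or below the observed probability = 0.790527.
Step 5: alpha = 0.1. fail to reject H0.

n_eff = 14, pos = 6, neg = 8, p = 0.790527, fail to reject H0.


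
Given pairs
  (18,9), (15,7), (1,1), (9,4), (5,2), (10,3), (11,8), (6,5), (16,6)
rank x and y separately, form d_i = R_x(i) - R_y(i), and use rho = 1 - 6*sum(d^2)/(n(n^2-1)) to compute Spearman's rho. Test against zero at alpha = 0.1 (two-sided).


Step 1: Rank x and y separately (midranks; no ties here).
rank(x): 18->9, 15->7, 1->1, 9->4, 5->2, 10->5, 11->6, 6->3, 16->8
rank(y): 9->9, 7->7, 1->1, 4->4, 2->2, 3->3, 8->8, 5->5, 6->6
Step 2: d_i = R_x(i) - R_y(i); compute d_i^2.
  (9-9)^2=0, (7-7)^2=0, (1-1)^2=0, (4-4)^2=0, (2-2)^2=0, (5-3)^2=4, (6-8)^2=4, (3-5)^2=4, (8-6)^2=4
sum(d^2) = 16.
Step 3: rho = 1 - 6*16 / (9*(9^2 - 1)) = 1 - 96/720 = 0.866667.
Step 4: Under H0, t = rho * sqrt((n-2)/(1-rho^2)) = 4.5962 ~ t(7).
Step 5: Two-sided p-value from the t-distribution with 7 df = 0.002495.
Step 6: alpha = 0.1. reject H0.

rho = 0.8667, p = 0.002495, reject H0 at alpha = 0.1.


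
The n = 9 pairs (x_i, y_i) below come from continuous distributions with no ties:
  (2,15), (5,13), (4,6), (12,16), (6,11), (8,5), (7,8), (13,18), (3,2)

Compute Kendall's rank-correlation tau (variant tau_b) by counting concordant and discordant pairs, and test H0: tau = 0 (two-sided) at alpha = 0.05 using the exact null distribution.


Step 1: Enumerate the 36 unordered pairs (i,j) with i<j and classify each by sign(x_j-x_i) * sign(y_j-y_i).
  (1,2):dx=+3,dy=-2->D; (1,3):dx=+2,dy=-9->D; (1,4):dx=+10,dy=+1->C; (1,5):dx=+4,dy=-4->D
  (1,6):dx=+6,dy=-10->D; (1,7):dx=+5,dy=-7->D; (1,8):dx=+11,dy=+3->C; (1,9):dx=+1,dy=-13->D
  (2,3):dx=-1,dy=-7->C; (2,4):dx=+7,dy=+3->C; (2,5):dx=+1,dy=-2->D; (2,6):dx=+3,dy=-8->D
  (2,7):dx=+2,dy=-5->D; (2,8):dx=+8,dy=+5->C; (2,9):dx=-2,dy=-11->C; (3,4):dx=+8,dy=+10->C
  (3,5):dx=+2,dy=+5->C; (3,6):dx=+4,dy=-1->D; (3,7):dx=+3,dy=+2->C; (3,8):dx=+9,dy=+12->C
  (3,9):dx=-1,dy=-4->C; (4,5):dx=-6,dy=-5->C; (4,6):dx=-4,dy=-11->C; (4,7):dx=-5,dy=-8->C
  (4,8):dx=+1,dy=+2->C; (4,9):dx=-9,dy=-14->C; (5,6):dx=+2,dy=-6->D; (5,7):dx=+1,dy=-3->D
  (5,8):dx=+7,dy=+7->C; (5,9):dx=-3,dy=-9->C; (6,7):dx=-1,dy=+3->D; (6,8):dx=+5,dy=+13->C
  (6,9):dx=-5,dy=-3->C; (7,8):dx=+6,dy=+10->C; (7,9):dx=-4,dy=-6->C; (8,9):dx=-10,dy=-16->C
Step 2: C = 23, D = 13, total pairs = 36.
Step 3: tau = (C - D)/(n(n-1)/2) = (23 - 13)/36 = 0.277778.
Step 4: Exact two-sided p-value (enumerate n! = 362880 permutations of y under H0): p = 0.358488.
Step 5: alpha = 0.05. fail to reject H0.

tau_b = 0.2778 (C=23, D=13), p = 0.358488, fail to reject H0.


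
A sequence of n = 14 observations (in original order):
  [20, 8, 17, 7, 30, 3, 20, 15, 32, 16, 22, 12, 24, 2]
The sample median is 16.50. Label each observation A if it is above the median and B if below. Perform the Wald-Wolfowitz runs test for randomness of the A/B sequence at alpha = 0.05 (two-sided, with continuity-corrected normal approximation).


Step 1: Compute median = 16.50; label A = above, B = below.
Labels in order: ABABABABABABAB  (n_A = 7, n_B = 7)
Step 2: Count runs R = 14.
Step 3: Under H0 (random ordering), E[R] = 2*n_A*n_B/(n_A+n_B) + 1 = 2*7*7/14 + 1 = 8.0000.
        Var[R] = 2*n_A*n_B*(2*n_A*n_B - n_A - n_B) / ((n_A+n_B)^2 * (n_A+n_B-1)) = 8232/2548 = 3.2308.
        SD[R] = 1.7974.
Step 4: Continuity-corrected z = (R - 0.5 - E[R]) / SD[R] = (14 - 0.5 - 8.0000) / 1.7974 = 3.0599.
Step 5: Two-sided p-value via normal approximation = 2*(1 - Phi(|z|)) = 0.002214.
Step 6: alpha = 0.05. reject H0.

R = 14, z = 3.0599, p = 0.002214, reject H0.


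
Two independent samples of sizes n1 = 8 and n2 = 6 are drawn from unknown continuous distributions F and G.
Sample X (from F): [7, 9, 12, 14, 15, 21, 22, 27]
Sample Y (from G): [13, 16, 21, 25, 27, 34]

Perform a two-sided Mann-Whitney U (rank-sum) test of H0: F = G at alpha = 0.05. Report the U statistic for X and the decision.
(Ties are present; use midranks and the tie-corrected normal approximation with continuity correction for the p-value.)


Step 1: Combine and sort all 14 observations; assign midranks.
sorted (value, group): (7,X), (9,X), (12,X), (13,Y), (14,X), (15,X), (16,Y), (21,X), (21,Y), (22,X), (25,Y), (27,X), (27,Y), (34,Y)
ranks: 7->1, 9->2, 12->3, 13->4, 14->5, 15->6, 16->7, 21->8.5, 21->8.5, 22->10, 25->11, 27->12.5, 27->12.5, 34->14
Step 2: Rank sum for X: R1 = 1 + 2 + 3 + 5 + 6 + 8.5 + 10 + 12.5 = 48.
Step 3: U_X = R1 - n1(n1+1)/2 = 48 - 8*9/2 = 48 - 36 = 12.
       U_Y = n1*n2 - U_X = 48 - 12 = 36.
Step 4: Ties are present, so use the tie-corrected normal approximation (with continuity correction) for the p-value.
Step 5: p-value = 0.136773; compare to alpha = 0.05. fail to reject H0.

U_X = 12, p = 0.136773, fail to reject H0 at alpha = 0.05.


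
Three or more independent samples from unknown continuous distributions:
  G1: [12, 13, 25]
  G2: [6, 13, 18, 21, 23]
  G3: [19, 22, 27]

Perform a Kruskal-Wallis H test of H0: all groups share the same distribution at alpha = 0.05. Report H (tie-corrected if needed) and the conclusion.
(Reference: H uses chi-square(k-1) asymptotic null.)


Step 1: Combine all N = 11 observations and assign midranks.
sorted (value, group, rank): (6,G2,1), (12,G1,2), (13,G1,3.5), (13,G2,3.5), (18,G2,5), (19,G3,6), (21,G2,7), (22,G3,8), (23,G2,9), (25,G1,10), (27,G3,11)
Step 2: Sum ranks within each group.
R_1 = 15.5 (n_1 = 3)
R_2 = 25.5 (n_2 = 5)
R_3 = 25 (n_3 = 3)
Step 3: H = 12/(N(N+1)) * sum(R_i^2/n_i) - 3(N+1)
     = 12/(11*12) * (15.5^2/3 + 25.5^2/5 + 25^2/3) - 3*12
     = 0.090909 * 418.467 - 36
     = 2.042424.
Step 4: Ties present; correction factor C = 1 - 6/(11^3 - 11) = 0.995455. Corrected H = 2.042424 / 0.995455 = 2.051750.
Step 5: Under H0, H ~ chi^2(2); p-value = 0.358483.
Step 6: alpha = 0.05. fail to reject H0.

H = 2.0518, df = 2, p = 0.358483, fail to reject H0.


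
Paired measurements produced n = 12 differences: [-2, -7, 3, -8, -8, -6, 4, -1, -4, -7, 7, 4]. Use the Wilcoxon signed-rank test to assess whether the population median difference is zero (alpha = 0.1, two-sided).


Step 1: Drop any zero differences (none here) and take |d_i|.
|d| = [2, 7, 3, 8, 8, 6, 4, 1, 4, 7, 7, 4]
Step 2: Midrank |d_i| (ties get averaged ranks).
ranks: |2|->2, |7|->9, |3|->3, |8|->11.5, |8|->11.5, |6|->7, |4|->5, |1|->1, |4|->5, |7|->9, |7|->9, |4|->5
Step 3: Attach original signs; sum ranks with positive sign and with negative sign.
W+ = 3 + 5 + 9 + 5 = 22
W- = 2 + 9 + 11.5 + 11.5 + 7 + 1 + 5 + 9 = 56
(Check: W+ + W- = 78 should equal n(n+1)/2 = 78.)
Step 4: Test statistic W = min(W+, W-) = 22.
Step 5: Ties in |d|, so use the tie-corrected normal approximation.
        E[W] = n(n+1)/4 = 12*13/4 = 39.
        Tie groups: |d|=4 (t=3), |d|=7 (t=3), |d|=8 (t=2); sum(t^3 - t) = 54.
        Var[W] = n(n+1)(2n+1)/24 - sum(t^3-t)/48 = 3900/24 - 54/48 = 161.375.
        z = (W - E[W]) / sqrt(Var[W]) = (22 - 39) / 12.7033 = -1.3382.
        Two-sided p = 2*Phi(z) = 0.180821.
Step 6: alpha = 0.1. fail to reject H0.

W+ = 22, W- = 56, W = min = 22, p = 0.180821, fail to reject H0.


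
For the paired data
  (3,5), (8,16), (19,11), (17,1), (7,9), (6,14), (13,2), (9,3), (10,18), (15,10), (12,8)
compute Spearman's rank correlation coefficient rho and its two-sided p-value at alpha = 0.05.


Step 1: Rank x and y separately (midranks; no ties here).
rank(x): 3->1, 8->4, 19->11, 17->10, 7->3, 6->2, 13->8, 9->5, 10->6, 15->9, 12->7
rank(y): 5->4, 16->10, 11->8, 1->1, 9->6, 14->9, 2->2, 3->3, 18->11, 10->7, 8->5
Step 2: d_i = R_x(i) - R_y(i); compute d_i^2.
  (1-4)^2=9, (4-10)^2=36, (11-8)^2=9, (10-1)^2=81, (3-6)^2=9, (2-9)^2=49, (8-2)^2=36, (5-3)^2=4, (6-11)^2=25, (9-7)^2=4, (7-5)^2=4
sum(d^2) = 266.
Step 3: rho = 1 - 6*266 / (11*(11^2 - 1)) = 1 - 1596/1320 = -0.209091.
Step 4: Under H0, t = rho * sqrt((n-2)/(1-rho^2)) = -0.6415 ~ t(9).
Step 5: Two-sided p-value from the t-distribution with 9 df = 0.537221.
Step 6: alpha = 0.05. fail to reject H0.

rho = -0.2091, p = 0.537221, fail to reject H0 at alpha = 0.05.


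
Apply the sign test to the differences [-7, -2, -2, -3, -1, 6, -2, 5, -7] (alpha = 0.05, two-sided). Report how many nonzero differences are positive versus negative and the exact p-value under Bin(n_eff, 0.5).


Step 1: Discard zero differences. Original n = 9; n_eff = number of nonzero differences = 9.
Nonzero differences (with sign): -7, -2, -2, -3, -1, +6, -2, +5, -7
Step 2: Count signs: positive = 2, negative = 7.
Step 3: Under H0: P(positive) = 0.5, so the number of positives S ~ Bin(9, 0.5).
Step 4: Two-sided exact p-value = sum of Bin(9,0.5) probabilities at or below the observed probability = 0.179688.
Step 5: alpha = 0.05. fail to reject H0.

n_eff = 9, pos = 2, neg = 7, p = 0.179688, fail to reject H0.


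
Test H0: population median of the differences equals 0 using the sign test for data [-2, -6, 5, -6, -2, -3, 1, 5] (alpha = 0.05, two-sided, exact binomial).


Step 1: Discard zero differences. Original n = 8; n_eff = number of nonzero differences = 8.
Nonzero differences (with sign): -2, -6, +5, -6, -2, -3, +1, +5
Step 2: Count signs: positive = 3, negative = 5.
Step 3: Under H0: P(positive) = 0.5, so the number of positives S ~ Bin(8, 0.5).
Step 4: Two-sided exact p-value = sum of Bin(8,0.5) probabilities at or below the observed probability = 0.726562.
Step 5: alpha = 0.05. fail to reject H0.

n_eff = 8, pos = 3, neg = 5, p = 0.726562, fail to reject H0.


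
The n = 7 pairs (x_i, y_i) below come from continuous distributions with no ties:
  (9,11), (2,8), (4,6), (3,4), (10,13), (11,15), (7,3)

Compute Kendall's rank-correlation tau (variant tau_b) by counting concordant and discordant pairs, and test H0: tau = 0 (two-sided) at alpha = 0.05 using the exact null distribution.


Step 1: Enumerate the 21 unordered pairs (i,j) with i<j and classify each by sign(x_j-x_i) * sign(y_j-y_i).
  (1,2):dx=-7,dy=-3->C; (1,3):dx=-5,dy=-5->C; (1,4):dx=-6,dy=-7->C; (1,5):dx=+1,dy=+2->C
  (1,6):dx=+2,dy=+4->C; (1,7):dx=-2,dy=-8->C; (2,3):dx=+2,dy=-2->D; (2,4):dx=+1,dy=-4->D
  (2,5):dx=+8,dy=+5->C; (2,6):dx=+9,dy=+7->C; (2,7):dx=+5,dy=-5->D; (3,4):dx=-1,dy=-2->C
  (3,5):dx=+6,dy=+7->C; (3,6):dx=+7,dy=+9->C; (3,7):dx=+3,dy=-3->D; (4,5):dx=+7,dy=+9->C
  (4,6):dx=+8,dy=+11->C; (4,7):dx=+4,dy=-1->D; (5,6):dx=+1,dy=+2->C; (5,7):dx=-3,dy=-10->C
  (6,7):dx=-4,dy=-12->C
Step 2: C = 16, D = 5, total pairs = 21.
Step 3: tau = (C - D)/(n(n-1)/2) = (16 - 5)/21 = 0.523810.
Step 4: Exact two-sided p-value (enumerate n! = 5040 permutations of y under H0): p = 0.136111.
Step 5: alpha = 0.05. fail to reject H0.

tau_b = 0.5238 (C=16, D=5), p = 0.136111, fail to reject H0.


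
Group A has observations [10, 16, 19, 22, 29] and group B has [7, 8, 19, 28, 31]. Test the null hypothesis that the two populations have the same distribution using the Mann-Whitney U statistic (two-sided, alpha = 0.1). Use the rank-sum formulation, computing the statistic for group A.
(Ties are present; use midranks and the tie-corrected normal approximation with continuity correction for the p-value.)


Step 1: Combine and sort all 10 observations; assign midranks.
sorted (value, group): (7,Y), (8,Y), (10,X), (16,X), (19,X), (19,Y), (22,X), (28,Y), (29,X), (31,Y)
ranks: 7->1, 8->2, 10->3, 16->4, 19->5.5, 19->5.5, 22->7, 28->8, 29->9, 31->10
Step 2: Rank sum for X: R1 = 3 + 4 + 5.5 + 7 + 9 = 28.5.
Step 3: U_X = R1 - n1(n1+1)/2 = 28.5 - 5*6/2 = 28.5 - 15 = 13.5.
       U_Y = n1*n2 - U_X = 25 - 13.5 = 11.5.
Step 4: Ties are present, so use the tie-corrected normal approximation (with continuity correction) for the p-value.
Step 5: p-value = 0.916563; compare to alpha = 0.1. fail to reject H0.

U_X = 13.5, p = 0.916563, fail to reject H0 at alpha = 0.1.


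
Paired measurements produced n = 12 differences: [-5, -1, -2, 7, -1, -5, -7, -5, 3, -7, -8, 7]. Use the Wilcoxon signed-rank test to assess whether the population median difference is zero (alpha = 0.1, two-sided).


Step 1: Drop any zero differences (none here) and take |d_i|.
|d| = [5, 1, 2, 7, 1, 5, 7, 5, 3, 7, 8, 7]
Step 2: Midrank |d_i| (ties get averaged ranks).
ranks: |5|->6, |1|->1.5, |2|->3, |7|->9.5, |1|->1.5, |5|->6, |7|->9.5, |5|->6, |3|->4, |7|->9.5, |8|->12, |7|->9.5
Step 3: Attach original signs; sum ranks with positive sign and with negative sign.
W+ = 9.5 + 4 + 9.5 = 23
W- = 6 + 1.5 + 3 + 1.5 + 6 + 9.5 + 6 + 9.5 + 12 = 55
(Check: W+ + W- = 78 should equal n(n+1)/2 = 78.)
Step 4: Test statistic W = min(W+, W-) = 23.
Step 5: Ties in |d|, so use the tie-corrected normal approximation.
        E[W] = n(n+1)/4 = 12*13/4 = 39.
        Tie groups: |d|=1 (t=2), |d|=5 (t=3), |d|=7 (t=4); sum(t^3 - t) = 90.
        Var[W] = n(n+1)(2n+1)/24 - sum(t^3-t)/48 = 3900/24 - 90/48 = 160.625.
        z = (W - E[W]) / sqrt(Var[W]) = (23 - 39) / 12.6738 = -1.2624.
        Two-sided p = 2*Phi(z) = 0.206788.
Step 6: alpha = 0.1. fail to reject H0.

W+ = 23, W- = 55, W = min = 23, p = 0.206788, fail to reject H0.


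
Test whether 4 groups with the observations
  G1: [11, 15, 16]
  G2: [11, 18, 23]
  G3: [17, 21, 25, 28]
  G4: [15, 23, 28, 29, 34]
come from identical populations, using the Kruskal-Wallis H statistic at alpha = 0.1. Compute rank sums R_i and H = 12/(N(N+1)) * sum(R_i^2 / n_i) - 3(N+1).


Step 1: Combine all N = 15 observations and assign midranks.
sorted (value, group, rank): (11,G1,1.5), (11,G2,1.5), (15,G1,3.5), (15,G4,3.5), (16,G1,5), (17,G3,6), (18,G2,7), (21,G3,8), (23,G2,9.5), (23,G4,9.5), (25,G3,11), (28,G3,12.5), (28,G4,12.5), (29,G4,14), (34,G4,15)
Step 2: Sum ranks within each group.
R_1 = 10 (n_1 = 3)
R_2 = 18 (n_2 = 3)
R_3 = 37.5 (n_3 = 4)
R_4 = 54.5 (n_4 = 5)
Step 3: H = 12/(N(N+1)) * sum(R_i^2/n_i) - 3(N+1)
     = 12/(15*16) * (10^2/3 + 18^2/3 + 37.5^2/4 + 54.5^2/5) - 3*16
     = 0.050000 * 1086.95 - 48
     = 6.347292.
Step 4: Ties present; correction factor C = 1 - 24/(15^3 - 15) = 0.992857. Corrected H = 6.347292 / 0.992857 = 6.392956.
Step 5: Under H0, H ~ chi^2(3); p-value = 0.093981.
Step 6: alpha = 0.1. reject H0.

H = 6.3930, df = 3, p = 0.093981, reject H0.


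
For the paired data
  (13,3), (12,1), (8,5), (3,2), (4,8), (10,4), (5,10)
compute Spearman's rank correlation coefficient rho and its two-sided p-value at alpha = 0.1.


Step 1: Rank x and y separately (midranks; no ties here).
rank(x): 13->7, 12->6, 8->4, 3->1, 4->2, 10->5, 5->3
rank(y): 3->3, 1->1, 5->5, 2->2, 8->6, 4->4, 10->7
Step 2: d_i = R_x(i) - R_y(i); compute d_i^2.
  (7-3)^2=16, (6-1)^2=25, (4-5)^2=1, (1-2)^2=1, (2-6)^2=16, (5-4)^2=1, (3-7)^2=16
sum(d^2) = 76.
Step 3: rho = 1 - 6*76 / (7*(7^2 - 1)) = 1 - 456/336 = -0.357143.
Step 4: Under H0, t = rho * sqrt((n-2)/(1-rho^2)) = -0.8550 ~ t(5).
Step 5: Two-sided p-value from the t-distribution with 5 df = 0.431611.
Step 6: alpha = 0.1. fail to reject H0.

rho = -0.3571, p = 0.431611, fail to reject H0 at alpha = 0.1.


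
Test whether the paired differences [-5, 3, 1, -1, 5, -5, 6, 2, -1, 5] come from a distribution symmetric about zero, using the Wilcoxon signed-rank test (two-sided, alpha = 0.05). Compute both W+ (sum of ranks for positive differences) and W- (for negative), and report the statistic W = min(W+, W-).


Step 1: Drop any zero differences (none here) and take |d_i|.
|d| = [5, 3, 1, 1, 5, 5, 6, 2, 1, 5]
Step 2: Midrank |d_i| (ties get averaged ranks).
ranks: |5|->7.5, |3|->5, |1|->2, |1|->2, |5|->7.5, |5|->7.5, |6|->10, |2|->4, |1|->2, |5|->7.5
Step 3: Attach original signs; sum ranks with positive sign and with negative sign.
W+ = 5 + 2 + 7.5 + 10 + 4 + 7.5 = 36
W- = 7.5 + 2 + 7.5 + 2 = 19
(Check: W+ + W- = 55 should equal n(n+1)/2 = 55.)
Step 4: Test statistic W = min(W+, W-) = 19.
Step 5: Ties in |d|, so use the tie-corrected normal approximation.
        E[W] = n(n+1)/4 = 10*11/4 = 27.5.
        Tie groups: |d|=1 (t=3), |d|=5 (t=4); sum(t^3 - t) = 84.
        Var[W] = n(n+1)(2n+1)/24 - sum(t^3-t)/48 = 2310/24 - 84/48 = 94.5.
        z = (W - E[W]) / sqrt(Var[W]) = (19 - 27.5) / 9.7211 = -0.8744.
        Two-sided p = 2*Phi(z) = 0.381908.
Step 6: alpha = 0.05. fail to reject H0.

W+ = 36, W- = 19, W = min = 19, p = 0.381908, fail to reject H0.


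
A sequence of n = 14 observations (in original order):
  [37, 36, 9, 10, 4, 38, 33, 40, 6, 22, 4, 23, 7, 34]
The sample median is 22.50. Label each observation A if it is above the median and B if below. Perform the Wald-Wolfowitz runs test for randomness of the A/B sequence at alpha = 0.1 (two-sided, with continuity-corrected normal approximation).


Step 1: Compute median = 22.50; label A = above, B = below.
Labels in order: AABBBAAABBBABA  (n_A = 7, n_B = 7)
Step 2: Count runs R = 7.
Step 3: Under H0 (random ordering), E[R] = 2*n_A*n_B/(n_A+n_B) + 1 = 2*7*7/14 + 1 = 8.0000.
        Var[R] = 2*n_A*n_B*(2*n_A*n_B - n_A - n_B) / ((n_A+n_B)^2 * (n_A+n_B-1)) = 8232/2548 = 3.2308.
        SD[R] = 1.7974.
Step 4: Continuity-corrected z = (R + 0.5 - E[R]) / SD[R] = (7 + 0.5 - 8.0000) / 1.7974 = -0.2782.
Step 5: Two-sided p-value via normal approximation = 2*(1 - Phi(|z|)) = 0.780879.
Step 6: alpha = 0.1. fail to reject H0.

R = 7, z = -0.2782, p = 0.780879, fail to reject H0.


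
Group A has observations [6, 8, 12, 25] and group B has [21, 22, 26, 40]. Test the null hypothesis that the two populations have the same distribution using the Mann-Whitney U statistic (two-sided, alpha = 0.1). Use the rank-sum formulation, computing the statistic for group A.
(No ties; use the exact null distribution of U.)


Step 1: Combine and sort all 8 observations; assign midranks.
sorted (value, group): (6,X), (8,X), (12,X), (21,Y), (22,Y), (25,X), (26,Y), (40,Y)
ranks: 6->1, 8->2, 12->3, 21->4, 22->5, 25->6, 26->7, 40->8
Step 2: Rank sum for X: R1 = 1 + 2 + 3 + 6 = 12.
Step 3: U_X = R1 - n1(n1+1)/2 = 12 - 4*5/2 = 12 - 10 = 2.
       U_Y = n1*n2 - U_X = 16 - 2 = 14.
Step 4: No ties, so the exact null distribution of U (based on enumerating the C(8,4) = 70 equally likely rank assignments) gives the two-sided p-value.
Step 5: p-value = 0.114286; compare to alpha = 0.1. fail to reject H0.

U_X = 2, p = 0.114286, fail to reject H0 at alpha = 0.1.


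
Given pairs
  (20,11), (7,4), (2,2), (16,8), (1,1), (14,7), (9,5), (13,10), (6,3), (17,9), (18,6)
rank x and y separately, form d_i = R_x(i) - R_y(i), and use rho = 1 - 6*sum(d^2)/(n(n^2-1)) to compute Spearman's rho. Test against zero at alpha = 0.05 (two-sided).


Step 1: Rank x and y separately (midranks; no ties here).
rank(x): 20->11, 7->4, 2->2, 16->8, 1->1, 14->7, 9->5, 13->6, 6->3, 17->9, 18->10
rank(y): 11->11, 4->4, 2->2, 8->8, 1->1, 7->7, 5->5, 10->10, 3->3, 9->9, 6->6
Step 2: d_i = R_x(i) - R_y(i); compute d_i^2.
  (11-11)^2=0, (4-4)^2=0, (2-2)^2=0, (8-8)^2=0, (1-1)^2=0, (7-7)^2=0, (5-5)^2=0, (6-10)^2=16, (3-3)^2=0, (9-9)^2=0, (10-6)^2=16
sum(d^2) = 32.
Step 3: rho = 1 - 6*32 / (11*(11^2 - 1)) = 1 - 192/1320 = 0.854545.
Step 4: Under H0, t = rho * sqrt((n-2)/(1-rho^2)) = 4.9360 ~ t(9).
Step 5: Two-sided p-value from the t-distribution with 9 df = 0.000807.
Step 6: alpha = 0.05. reject H0.

rho = 0.8545, p = 0.000807, reject H0 at alpha = 0.05.


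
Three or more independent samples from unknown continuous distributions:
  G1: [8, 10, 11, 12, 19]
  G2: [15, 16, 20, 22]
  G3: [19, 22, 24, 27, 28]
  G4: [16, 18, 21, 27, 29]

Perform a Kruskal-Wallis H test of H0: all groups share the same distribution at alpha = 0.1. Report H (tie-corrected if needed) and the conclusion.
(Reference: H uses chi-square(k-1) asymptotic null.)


Step 1: Combine all N = 19 observations and assign midranks.
sorted (value, group, rank): (8,G1,1), (10,G1,2), (11,G1,3), (12,G1,4), (15,G2,5), (16,G2,6.5), (16,G4,6.5), (18,G4,8), (19,G1,9.5), (19,G3,9.5), (20,G2,11), (21,G4,12), (22,G2,13.5), (22,G3,13.5), (24,G3,15), (27,G3,16.5), (27,G4,16.5), (28,G3,18), (29,G4,19)
Step 2: Sum ranks within each group.
R_1 = 19.5 (n_1 = 5)
R_2 = 36 (n_2 = 4)
R_3 = 72.5 (n_3 = 5)
R_4 = 62 (n_4 = 5)
Step 3: H = 12/(N(N+1)) * sum(R_i^2/n_i) - 3(N+1)
     = 12/(19*20) * (19.5^2/5 + 36^2/4 + 72.5^2/5 + 62^2/5) - 3*20
     = 0.031579 * 2220.1 - 60
     = 10.108421.
Step 4: Ties present; correction factor C = 1 - 24/(19^3 - 19) = 0.996491. Corrected H = 10.108421 / 0.996491 = 10.144014.
Step 5: Under H0, H ~ chi^2(3); p-value = 0.017381.
Step 6: alpha = 0.1. reject H0.

H = 10.1440, df = 3, p = 0.017381, reject H0.
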